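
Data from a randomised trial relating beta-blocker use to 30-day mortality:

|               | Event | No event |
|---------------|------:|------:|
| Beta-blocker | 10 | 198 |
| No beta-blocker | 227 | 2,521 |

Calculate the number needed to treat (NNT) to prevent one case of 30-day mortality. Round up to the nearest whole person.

29

Risk in treated group = 10/208 = 0.04808; risk in control = 227/2748 = 0.08261.
Absolute risk reduction = 0.08261 − 0.04808 = 0.03453
NNT = 1 / ARR = 1 / 0.03453 = 28.961 → round up → 29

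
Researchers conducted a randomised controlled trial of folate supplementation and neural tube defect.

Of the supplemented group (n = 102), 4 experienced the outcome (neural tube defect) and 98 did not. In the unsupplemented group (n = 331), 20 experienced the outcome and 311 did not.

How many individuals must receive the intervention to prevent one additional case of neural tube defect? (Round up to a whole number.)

48

Risk in treated group = 4/102 = 0.03922; risk in control = 20/331 = 0.06042.
Absolute risk reduction = 0.06042 − 0.03922 = 0.02121
NNT = 1 / ARR = 1 / 0.02121 = 47.154 → round up → 48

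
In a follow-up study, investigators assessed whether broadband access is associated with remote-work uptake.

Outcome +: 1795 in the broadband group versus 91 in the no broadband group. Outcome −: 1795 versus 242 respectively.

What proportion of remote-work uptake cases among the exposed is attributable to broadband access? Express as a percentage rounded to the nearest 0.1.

From the description: a = 1795, b = 1795, c = 91, d = 242.
Risk in exposed = 1795/3590 = 0.50000; risk in unexposed = 91/333 = 0.27327.
RR = 0.50000/0.27327 = 1.82967
AR% = (RR − 1)/RR × 100 = (1.82967 − 1)/1.82967 × 100 = 45.3453%

45.3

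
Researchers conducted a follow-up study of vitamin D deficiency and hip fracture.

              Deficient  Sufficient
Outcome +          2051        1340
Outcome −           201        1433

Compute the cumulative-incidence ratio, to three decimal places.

Reading the table with exposure as columns: a = 2051 (Deficient, case), b = 201 (Deficient, non-case), c = 1340 (Sufficient, case), d = 1433.
Risk in exposed = 2051/2252 = 0.91075; risk in unexposed = 1340/2773 = 0.48323.
RR = 0.91075 / 0.48323 = 1.88470
The risk among the exposed is 1.88 times that among the unexposed.

1.885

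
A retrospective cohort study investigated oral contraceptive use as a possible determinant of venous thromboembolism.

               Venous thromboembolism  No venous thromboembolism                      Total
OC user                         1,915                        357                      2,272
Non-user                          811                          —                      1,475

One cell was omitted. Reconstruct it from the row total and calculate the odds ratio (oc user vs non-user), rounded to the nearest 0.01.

4.39

The missing cell is in the unexposed row: 1475 − 811 = 664.
So a = 1915, b = 357, c = 811, d = 664.
OR = (a·d)/(b·c) = (1915 × 664) / (357 × 811) = 1271560 / 289527 = 4.39185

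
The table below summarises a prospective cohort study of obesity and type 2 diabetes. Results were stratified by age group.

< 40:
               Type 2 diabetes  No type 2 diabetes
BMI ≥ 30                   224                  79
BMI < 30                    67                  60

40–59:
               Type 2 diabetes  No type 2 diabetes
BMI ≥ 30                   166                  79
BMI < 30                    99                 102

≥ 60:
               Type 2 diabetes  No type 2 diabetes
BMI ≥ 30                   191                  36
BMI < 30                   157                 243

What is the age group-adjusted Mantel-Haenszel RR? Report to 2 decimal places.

RR_MH = Σ(aᵢ·n₀ᵢ/nᵢ) / Σ(cᵢ·n₁ᵢ/nᵢ), with n₁ᵢ = aᵢ+bᵢ (exposed), n₀ᵢ = cᵢ+dᵢ (unexposed), nᵢ = n₁ᵢ+n₀ᵢ.
Stratum 1 (< 40): n₁ = 303, n₀ = 127, n = 430; a·n₀/n = 224·127/430 = 66.1581; c·n₁/n = 67·303/430 = 47.2116
Stratum 2 (40–59): n₁ = 245, n₀ = 201, n = 446; a·n₀/n = 166·201/446 = 74.8117; c·n₁/n = 99·245/446 = 54.3834
Stratum 3 (≥ 60): n₁ = 227, n₀ = 400, n = 627; a·n₀/n = 191·400/627 = 121.8501; c·n₁/n = 157·227/627 = 56.8405
RR_MH = (66.1581 + 74.8117 + 121.8501) / (47.2116 + 54.3834 + 56.8405) = 262.8199 / 158.4355 = 1.65884

1.66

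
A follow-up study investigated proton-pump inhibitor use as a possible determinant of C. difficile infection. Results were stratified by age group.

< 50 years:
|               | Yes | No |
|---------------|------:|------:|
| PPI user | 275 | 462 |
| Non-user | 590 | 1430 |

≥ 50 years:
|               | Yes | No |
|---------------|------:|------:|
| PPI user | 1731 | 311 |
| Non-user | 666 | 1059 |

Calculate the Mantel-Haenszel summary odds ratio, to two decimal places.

4.09

OR_MH = Σ(aᵢdᵢ/nᵢ) / Σ(bᵢcᵢ/nᵢ), where nᵢ is the stratum total.
Stratum 1 (< 50 years): n = 2757; a·d/n = 275·1430/2757 = 142.6369; b·c/n = 462·590/2757 = 98.8683
Stratum 2 (≥ 50 years): n = 3767; a·d/n = 1731·1059/3767 = 486.6284; b·c/n = 311·666/3767 = 54.9843
OR_MH = (142.6369 + 486.6284) / (98.8683 + 54.9843) = 629.2653 / 153.8527 = 4.09005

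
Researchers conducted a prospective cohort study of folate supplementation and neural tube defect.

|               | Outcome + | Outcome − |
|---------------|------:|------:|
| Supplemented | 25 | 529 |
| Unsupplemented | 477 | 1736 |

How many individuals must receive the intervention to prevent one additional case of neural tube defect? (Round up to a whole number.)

6

Risk in treated group = 25/554 = 0.04513; risk in control = 477/2213 = 0.21554.
Absolute risk reduction = 0.21554 − 0.04513 = 0.17042
NNT = 1 / ARR = 1 / 0.17042 = 5.868 → round up → 6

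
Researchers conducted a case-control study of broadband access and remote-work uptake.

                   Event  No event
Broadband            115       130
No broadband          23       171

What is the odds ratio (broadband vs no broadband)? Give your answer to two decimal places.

Cells: a = 115, b = 130, c = 23, d = 171.
OR = (a·d)/(b·c) = (115 × 171) / (130 × 23) = 19665 / 2990 = 6.57692
The odds of remote-work uptake are about 6.58 times as high in the broadband group.

6.58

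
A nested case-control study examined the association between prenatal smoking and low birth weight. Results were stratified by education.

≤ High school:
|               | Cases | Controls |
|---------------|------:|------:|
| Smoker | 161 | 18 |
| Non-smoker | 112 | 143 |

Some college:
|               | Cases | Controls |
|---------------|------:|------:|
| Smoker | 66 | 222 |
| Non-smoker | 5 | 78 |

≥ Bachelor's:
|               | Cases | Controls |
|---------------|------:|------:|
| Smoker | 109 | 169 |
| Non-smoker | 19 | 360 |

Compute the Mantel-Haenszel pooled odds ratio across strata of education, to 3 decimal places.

OR_MH = Σ(aᵢdᵢ/nᵢ) / Σ(bᵢcᵢ/nᵢ), where nᵢ is the stratum total.
Stratum 1 (≤ High school): n = 434; a·d/n = 161·143/434 = 53.0484; b·c/n = 18·112/434 = 4.6452
Stratum 2 (Some college): n = 371; a·d/n = 66·78/371 = 13.8760; b·c/n = 222·5/371 = 2.9919
Stratum 3 (≥ Bachelor's): n = 657; a·d/n = 109·360/657 = 59.7260; b·c/n = 169·19/657 = 4.8874
OR_MH = (53.0484 + 13.8760 + 59.7260) / (4.6452 + 2.9919 + 4.8874) = 126.6504 / 12.5244 = 10.11226

10.112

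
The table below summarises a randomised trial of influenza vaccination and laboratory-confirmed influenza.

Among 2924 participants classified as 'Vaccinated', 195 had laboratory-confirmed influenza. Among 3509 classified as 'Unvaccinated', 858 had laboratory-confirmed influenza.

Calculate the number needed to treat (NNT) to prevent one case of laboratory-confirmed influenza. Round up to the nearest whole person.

6

Risk in treated group = 195/2924 = 0.06669; risk in control = 858/3509 = 0.24451.
Absolute risk reduction = 0.24451 − 0.06669 = 0.17782
NNT = 1 / ARR = 1 / 0.17782 = 5.624 → round up → 6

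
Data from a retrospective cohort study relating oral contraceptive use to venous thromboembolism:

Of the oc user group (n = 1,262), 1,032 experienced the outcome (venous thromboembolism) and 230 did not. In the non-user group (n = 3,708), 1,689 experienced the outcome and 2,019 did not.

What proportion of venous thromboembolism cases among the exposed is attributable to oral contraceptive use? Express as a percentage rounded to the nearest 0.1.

From the description: a = 1032, b = 230, c = 1689, d = 2019.
Risk in exposed = 1032/1262 = 0.81775; risk in unexposed = 1689/3708 = 0.45550.
RR = 0.81775/0.45550 = 1.79527
AR% = (RR − 1)/RR × 100 = (1.79527 − 1)/1.79527 × 100 = 44.2982%

44.3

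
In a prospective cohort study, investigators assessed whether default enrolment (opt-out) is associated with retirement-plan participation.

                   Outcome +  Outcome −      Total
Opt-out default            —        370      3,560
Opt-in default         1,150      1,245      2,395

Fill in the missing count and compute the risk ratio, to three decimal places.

1.866

The missing cell is in the exposed row: 3560 − 370 = 3190.
So a = 3190, b = 370, c = 1150, d = 1245.
RR = [a/(a+b)] / [c/(c+d)] = (3190/3560) / (1150/2395) = 0.89607/0.48017 = 1.86616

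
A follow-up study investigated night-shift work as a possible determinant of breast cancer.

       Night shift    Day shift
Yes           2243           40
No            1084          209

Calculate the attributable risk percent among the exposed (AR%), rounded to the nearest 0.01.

76.17

Reading the table with exposure as columns: a = 2243 (Night shift, case), b = 1084 (Night shift, non-case), c = 40 (Day shift, case), d = 209.
Risk in exposed = 2243/3327 = 0.67418; risk in unexposed = 40/249 = 0.16064.
RR = 0.67418/0.16064 = 4.19678
AR% = (RR − 1)/RR × 100 = (4.19678 − 1)/4.19678 × 100 = 76.1722%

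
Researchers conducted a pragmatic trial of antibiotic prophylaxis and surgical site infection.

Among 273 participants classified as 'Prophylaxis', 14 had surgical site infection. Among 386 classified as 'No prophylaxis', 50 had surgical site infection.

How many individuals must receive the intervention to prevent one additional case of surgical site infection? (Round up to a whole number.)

13

Risk in treated group = 14/273 = 0.05128; risk in control = 50/386 = 0.12953.
Absolute risk reduction = 0.12953 − 0.05128 = 0.07825
NNT = 1 / ARR = 1 / 0.07825 = 12.779 → round up → 13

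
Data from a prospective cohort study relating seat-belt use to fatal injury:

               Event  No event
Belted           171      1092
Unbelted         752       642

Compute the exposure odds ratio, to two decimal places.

Cells: a = 171, b = 1092, c = 752, d = 642.
OR = (a·d)/(b·c) = (171 × 642) / (1092 × 752) = 109782 / 821184 = 0.13369
Exposure is associated with lower odds of fatal injury (OR = 0.13 < 1).

0.13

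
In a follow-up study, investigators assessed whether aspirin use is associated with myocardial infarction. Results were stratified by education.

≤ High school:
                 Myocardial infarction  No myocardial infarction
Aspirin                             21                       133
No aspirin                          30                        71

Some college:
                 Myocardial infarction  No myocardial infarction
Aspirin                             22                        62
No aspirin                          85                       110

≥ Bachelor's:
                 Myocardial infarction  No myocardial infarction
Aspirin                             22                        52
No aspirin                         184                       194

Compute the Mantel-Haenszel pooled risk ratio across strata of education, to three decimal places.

RR_MH = Σ(aᵢ·n₀ᵢ/nᵢ) / Σ(cᵢ·n₁ᵢ/nᵢ), with n₁ᵢ = aᵢ+bᵢ (exposed), n₀ᵢ = cᵢ+dᵢ (unexposed), nᵢ = n₁ᵢ+n₀ᵢ.
Stratum 1 (≤ High school): n₁ = 154, n₀ = 101, n = 255; a·n₀/n = 21·101/255 = 8.3176; c·n₁/n = 30·154/255 = 18.1176
Stratum 2 (Some college): n₁ = 84, n₀ = 195, n = 279; a·n₀/n = 22·195/279 = 15.3763; c·n₁/n = 85·84/279 = 25.5914
Stratum 3 (≥ Bachelor's): n₁ = 74, n₀ = 378, n = 452; a·n₀/n = 22·378/452 = 18.3982; c·n₁/n = 184·74/452 = 30.1239
RR_MH = (8.3176 + 15.3763 + 18.3982) / (18.1176 + 25.5914 + 30.1239) = 42.0922 / 73.8329 = 0.57010

0.570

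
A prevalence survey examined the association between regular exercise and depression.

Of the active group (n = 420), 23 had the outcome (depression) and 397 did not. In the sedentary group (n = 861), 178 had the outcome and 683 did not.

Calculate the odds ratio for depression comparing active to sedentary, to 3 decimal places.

From the description: a = 23, b = 397, c = 178, d = 683.
OR = (a·d)/(b·c) = (23 × 683) / (397 × 178) = 15709 / 70666 = 0.22230
Exposure is associated with lower odds of depression (OR = 0.22 < 1).

0.222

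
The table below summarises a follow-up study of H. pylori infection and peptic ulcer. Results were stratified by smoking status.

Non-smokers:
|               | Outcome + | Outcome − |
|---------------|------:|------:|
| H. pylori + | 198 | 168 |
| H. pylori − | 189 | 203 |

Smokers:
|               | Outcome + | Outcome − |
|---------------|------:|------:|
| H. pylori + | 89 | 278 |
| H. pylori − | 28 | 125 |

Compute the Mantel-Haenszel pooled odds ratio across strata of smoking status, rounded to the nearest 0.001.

1.309

OR_MH = Σ(aᵢdᵢ/nᵢ) / Σ(bᵢcᵢ/nᵢ), where nᵢ is the stratum total.
Stratum 1 (Non-smokers): n = 758; a·d/n = 198·203/758 = 53.0264; b·c/n = 168·189/758 = 41.8892
Stratum 2 (Smokers): n = 520; a·d/n = 89·125/520 = 21.3942; b·c/n = 278·28/520 = 14.9692
OR_MH = (53.0264 + 21.3942) / (41.8892 + 14.9692) = 74.4206 / 56.8584 = 1.30888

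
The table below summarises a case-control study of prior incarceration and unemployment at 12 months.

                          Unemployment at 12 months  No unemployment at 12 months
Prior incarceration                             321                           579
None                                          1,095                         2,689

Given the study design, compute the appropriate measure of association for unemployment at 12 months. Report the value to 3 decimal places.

1.361

Cells: a = 321, b = 579, c = 1095, d = 2689.
This is a case-control study: participants were sampled on outcome status, so risks in the source population cannot be estimated directly — relative risk is not valid here. The odds ratio is the appropriate measure.
OR = (a·d)/(b·c) = (321 × 2689) / (579 × 1095) = 863169 / 634005 = 1.36145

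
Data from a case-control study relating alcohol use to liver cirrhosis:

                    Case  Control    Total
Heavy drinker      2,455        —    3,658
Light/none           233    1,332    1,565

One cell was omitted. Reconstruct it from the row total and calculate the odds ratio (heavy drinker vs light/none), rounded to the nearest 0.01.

The missing cell is in the exposed row: 3658 − 2455 = 1203.
So a = 2455, b = 1203, c = 233, d = 1332.
OR = (a·d)/(b·c) = (2455 × 1332) / (1203 × 233) = 3270060 / 280299 = 11.66633

11.67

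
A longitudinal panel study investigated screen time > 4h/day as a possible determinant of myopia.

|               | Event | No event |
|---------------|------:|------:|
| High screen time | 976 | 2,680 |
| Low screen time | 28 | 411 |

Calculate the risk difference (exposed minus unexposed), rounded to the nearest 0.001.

Cells: a = 976, b = 2680, c = 28, d = 411.
Risk in exposed = 976/3656 = 0.266958; risk in unexposed = 28/439 = 0.063781.
Risk difference = 0.266958 − 0.063781 = 0.203177

0.203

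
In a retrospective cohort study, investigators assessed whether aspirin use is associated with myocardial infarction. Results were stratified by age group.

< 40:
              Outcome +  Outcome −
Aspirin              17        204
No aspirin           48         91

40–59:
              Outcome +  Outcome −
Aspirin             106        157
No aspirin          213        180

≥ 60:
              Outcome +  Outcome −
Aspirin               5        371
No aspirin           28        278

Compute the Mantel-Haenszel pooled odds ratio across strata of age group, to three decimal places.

0.379

OR_MH = Σ(aᵢdᵢ/nᵢ) / Σ(bᵢcᵢ/nᵢ), where nᵢ is the stratum total.
Stratum 1 (< 40): n = 360; a·d/n = 17·91/360 = 4.2972; b·c/n = 204·48/360 = 27.2000
Stratum 2 (40–59): n = 656; a·d/n = 106·180/656 = 29.0854; b·c/n = 157·213/656 = 50.9771
Stratum 3 (≥ 60): n = 682; a·d/n = 5·278/682 = 2.0381; b·c/n = 371·28/682 = 15.2317
OR_MH = (4.2972 + 29.0854 + 2.0381) / (27.2000 + 50.9771 + 15.2317) = 35.4207 / 93.4088 = 0.37920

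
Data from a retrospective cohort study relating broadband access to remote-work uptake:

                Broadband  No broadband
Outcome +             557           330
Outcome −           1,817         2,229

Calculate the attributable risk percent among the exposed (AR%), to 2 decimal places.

45.04

Reading the table with exposure as columns: a = 557 (Broadband, case), b = 1817 (Broadband, non-case), c = 330 (No broadband, case), d = 2229.
Risk in exposed = 557/2374 = 0.23463; risk in unexposed = 330/2559 = 0.12896.
RR = 0.23463/0.12896 = 1.81941
AR% = (RR − 1)/RR × 100 = (1.81941 − 1)/1.81941 × 100 = 45.0372%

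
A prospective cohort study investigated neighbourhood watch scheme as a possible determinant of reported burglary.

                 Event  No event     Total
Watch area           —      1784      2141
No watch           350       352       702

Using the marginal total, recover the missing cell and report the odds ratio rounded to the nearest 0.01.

0.20

The missing cell is in the exposed row: 2141 − 1784 = 357.
So a = 357, b = 1784, c = 350, d = 352.
OR = (a·d)/(b·c) = (357 × 352) / (1784 × 350) = 125664 / 624400 = 0.20126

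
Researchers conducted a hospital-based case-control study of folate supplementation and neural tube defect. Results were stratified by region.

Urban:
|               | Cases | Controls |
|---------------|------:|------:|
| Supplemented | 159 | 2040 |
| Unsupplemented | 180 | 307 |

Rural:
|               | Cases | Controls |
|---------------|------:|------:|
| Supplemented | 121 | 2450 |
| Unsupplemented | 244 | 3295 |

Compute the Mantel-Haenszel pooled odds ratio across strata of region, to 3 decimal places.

0.356

OR_MH = Σ(aᵢdᵢ/nᵢ) / Σ(bᵢcᵢ/nᵢ), where nᵢ is the stratum total.
Stratum 1 (Urban): n = 2686; a·d/n = 159·307/2686 = 18.1731; b·c/n = 2040·180/2686 = 136.7089
Stratum 2 (Rural): n = 6110; a·d/n = 121·3295/6110 = 65.2529; b·c/n = 2450·244/6110 = 97.8396
OR_MH = (18.1731 + 65.2529) / (136.7089 + 97.8396) = 83.4260 / 234.5485 = 0.35569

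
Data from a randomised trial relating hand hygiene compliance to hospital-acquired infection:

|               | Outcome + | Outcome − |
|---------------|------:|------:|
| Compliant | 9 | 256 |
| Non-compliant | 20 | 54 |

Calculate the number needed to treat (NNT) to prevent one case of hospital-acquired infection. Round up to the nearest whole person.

5

Risk in treated group = 9/265 = 0.03396; risk in control = 20/74 = 0.27027.
Absolute risk reduction = 0.27027 − 0.03396 = 0.23631
NNT = 1 / ARR = 1 / 0.23631 = 4.232 → round up → 5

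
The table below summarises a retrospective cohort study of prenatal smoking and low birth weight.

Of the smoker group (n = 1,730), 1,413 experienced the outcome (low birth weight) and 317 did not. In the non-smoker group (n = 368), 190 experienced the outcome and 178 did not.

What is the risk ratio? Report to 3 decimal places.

1.582

From the description: a = 1413, b = 317, c = 190, d = 178.
Risk in exposed = 1413/1730 = 0.81676; risk in unexposed = 190/368 = 0.51630.
RR = 0.81676 / 0.51630 = 1.58194
The risk among the exposed is 1.58 times that among the unexposed.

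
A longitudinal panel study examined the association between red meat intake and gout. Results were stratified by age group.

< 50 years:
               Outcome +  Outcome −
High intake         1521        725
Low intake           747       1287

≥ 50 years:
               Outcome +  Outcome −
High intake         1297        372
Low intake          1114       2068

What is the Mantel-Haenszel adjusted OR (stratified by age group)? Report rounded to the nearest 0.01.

OR_MH = Σ(aᵢdᵢ/nᵢ) / Σ(bᵢcᵢ/nᵢ), where nᵢ is the stratum total.
Stratum 1 (< 50 years): n = 4280; a·d/n = 1521·1287/4280 = 457.3661; b·c/n = 725·747/4280 = 126.5362
Stratum 2 (≥ 50 years): n = 4851; a·d/n = 1297·2068/4851 = 552.9161; b·c/n = 372·1114/4851 = 85.4273
OR_MH = (457.3661 + 552.9161) / (126.5362 + 85.4273) = 1010.2822 / 211.9635 = 4.76630

4.77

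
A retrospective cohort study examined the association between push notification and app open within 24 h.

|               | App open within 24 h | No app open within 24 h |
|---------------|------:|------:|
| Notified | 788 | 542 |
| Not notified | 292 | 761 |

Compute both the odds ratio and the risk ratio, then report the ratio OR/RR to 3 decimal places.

1.773

Cells: a = 788, b = 542, c = 292, d = 761.
OR = (788·761)/(542·292) = 599668/158264 = 3.78904
Risk in exposed = 788/1330 = 0.59248; risk in unexposed = 292/1053 = 0.27730; RR = 2.13658
OR/RR = 3.78904 / 2.13658 = 1.77341
The outcome is not rare, so the OR lies further from 1 than the RR.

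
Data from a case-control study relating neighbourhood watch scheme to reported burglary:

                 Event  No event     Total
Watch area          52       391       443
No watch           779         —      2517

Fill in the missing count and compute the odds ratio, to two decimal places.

The missing cell is in the unexposed row: 2517 − 779 = 1738.
So a = 52, b = 391, c = 779, d = 1738.
OR = (a·d)/(b·c) = (52 × 1738) / (391 × 779) = 90376 / 304589 = 0.29671

0.30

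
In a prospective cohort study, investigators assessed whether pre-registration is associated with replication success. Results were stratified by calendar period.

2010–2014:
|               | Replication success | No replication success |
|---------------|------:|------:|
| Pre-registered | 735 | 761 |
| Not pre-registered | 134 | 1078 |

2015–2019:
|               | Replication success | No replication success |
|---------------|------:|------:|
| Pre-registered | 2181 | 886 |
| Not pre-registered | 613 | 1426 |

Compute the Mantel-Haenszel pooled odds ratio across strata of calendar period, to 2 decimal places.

OR_MH = Σ(aᵢdᵢ/nᵢ) / Σ(bᵢcᵢ/nᵢ), where nᵢ is the stratum total.
Stratum 1 (2010–2014): n = 2708; a·d/n = 735·1078/2708 = 292.5886; b·c/n = 761·134/2708 = 37.6566
Stratum 2 (2015–2019): n = 5106; a·d/n = 2181·1426/5106 = 609.1081; b·c/n = 886·613/5106 = 106.3686
OR_MH = (292.5886 + 609.1081) / (37.6566 + 106.3686) = 901.6967 / 144.0252 = 6.26069

6.26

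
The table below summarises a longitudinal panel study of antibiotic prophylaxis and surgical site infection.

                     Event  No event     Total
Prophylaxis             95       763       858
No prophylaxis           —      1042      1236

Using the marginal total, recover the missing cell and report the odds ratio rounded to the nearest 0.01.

0.67

The missing cell is in the unexposed row: 1236 − 1042 = 194.
So a = 95, b = 763, c = 194, d = 1042.
OR = (a·d)/(b·c) = (95 × 1042) / (763 × 194) = 98990 / 148022 = 0.66875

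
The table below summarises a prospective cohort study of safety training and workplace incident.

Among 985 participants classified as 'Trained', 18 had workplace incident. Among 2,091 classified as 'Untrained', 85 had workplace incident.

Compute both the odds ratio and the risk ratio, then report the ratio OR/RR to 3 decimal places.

0.977

From the description: a = 18, b = 967, c = 85, d = 2006.
OR = (18·2006)/(967·85) = 36108/82195 = 0.43930
Risk in exposed = 18/985 = 0.01827; risk in unexposed = 85/2091 = 0.04065; RR = 0.44954
OR/RR = 0.43930 / 0.44954 = 0.97721
The outcome is rare in both groups, so OR ≈ RR (ratio near 1).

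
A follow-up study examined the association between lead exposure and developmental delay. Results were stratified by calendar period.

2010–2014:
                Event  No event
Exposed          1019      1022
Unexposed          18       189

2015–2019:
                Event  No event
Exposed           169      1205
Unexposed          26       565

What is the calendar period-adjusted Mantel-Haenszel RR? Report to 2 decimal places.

4.19

RR_MH = Σ(aᵢ·n₀ᵢ/nᵢ) / Σ(cᵢ·n₁ᵢ/nᵢ), with n₁ᵢ = aᵢ+bᵢ (exposed), n₀ᵢ = cᵢ+dᵢ (unexposed), nᵢ = n₁ᵢ+n₀ᵢ.
Stratum 1 (2010–2014): n₁ = 2041, n₀ = 207, n = 2248; a·n₀/n = 1019·207/2248 = 93.8314; c·n₁/n = 18·2041/2248 = 16.3425
Stratum 2 (2015–2019): n₁ = 1374, n₀ = 591, n = 1965; a·n₀/n = 169·591/1965 = 50.8290; c·n₁/n = 26·1374/1965 = 18.1802
RR_MH = (93.8314 + 50.8290) / (16.3425 + 18.1802) = 144.6604 / 34.5227 = 4.19030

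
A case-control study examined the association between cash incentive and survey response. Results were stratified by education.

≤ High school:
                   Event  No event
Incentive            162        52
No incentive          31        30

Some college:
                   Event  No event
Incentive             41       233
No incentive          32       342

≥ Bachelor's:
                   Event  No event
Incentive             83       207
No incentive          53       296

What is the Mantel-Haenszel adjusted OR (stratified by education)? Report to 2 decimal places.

OR_MH = Σ(aᵢdᵢ/nᵢ) / Σ(bᵢcᵢ/nᵢ), where nᵢ is the stratum total.
Stratum 1 (≤ High school): n = 275; a·d/n = 162·30/275 = 17.6727; b·c/n = 52·31/275 = 5.8618
Stratum 2 (Some college): n = 648; a·d/n = 41·342/648 = 21.6389; b·c/n = 233·32/648 = 11.5062
Stratum 3 (≥ Bachelor's): n = 639; a·d/n = 83·296/639 = 38.4476; b·c/n = 207·53/639 = 17.1690
OR_MH = (17.6727 + 21.6389 + 38.4476) / (5.8618 + 11.5062 + 17.1690) = 77.7592 / 34.5370 = 2.25147

2.25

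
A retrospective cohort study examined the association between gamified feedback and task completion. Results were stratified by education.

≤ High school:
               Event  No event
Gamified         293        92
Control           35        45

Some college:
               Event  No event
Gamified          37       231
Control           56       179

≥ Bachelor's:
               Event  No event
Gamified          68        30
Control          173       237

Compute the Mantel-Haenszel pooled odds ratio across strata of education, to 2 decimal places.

OR_MH = Σ(aᵢdᵢ/nᵢ) / Σ(bᵢcᵢ/nᵢ), where nᵢ is the stratum total.
Stratum 1 (≤ High school): n = 465; a·d/n = 293·45/465 = 28.3548; b·c/n = 92·35/465 = 6.9247
Stratum 2 (Some college): n = 503; a·d/n = 37·179/503 = 13.1670; b·c/n = 231·56/503 = 25.7177
Stratum 3 (≥ Bachelor's): n = 508; a·d/n = 68·237/508 = 31.7244; b·c/n = 30·173/508 = 10.2165
OR_MH = (28.3548 + 13.1670 + 31.7244) / (6.9247 + 25.7177 + 10.2165) = 73.2462 / 42.8590 = 1.70901

1.71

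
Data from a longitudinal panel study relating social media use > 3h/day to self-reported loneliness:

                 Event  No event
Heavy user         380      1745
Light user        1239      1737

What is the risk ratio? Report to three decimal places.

Cells: a = 380, b = 1745, c = 1239, d = 1737.
Risk in exposed = 380/2125 = 0.17882; risk in unexposed = 1239/2976 = 0.41633.
RR = 0.17882 / 0.41633 = 0.42952
The risk is 57% lower among the exposed than among the unexposed.

0.430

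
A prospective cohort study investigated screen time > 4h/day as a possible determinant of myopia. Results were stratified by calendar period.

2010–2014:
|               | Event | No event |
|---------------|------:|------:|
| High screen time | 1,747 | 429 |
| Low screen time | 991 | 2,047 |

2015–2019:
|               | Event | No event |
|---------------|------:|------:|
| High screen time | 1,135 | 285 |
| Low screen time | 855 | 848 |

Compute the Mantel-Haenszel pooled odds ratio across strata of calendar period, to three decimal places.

6.230

OR_MH = Σ(aᵢdᵢ/nᵢ) / Σ(bᵢcᵢ/nᵢ), where nᵢ is the stratum total.
Stratum 1 (2010–2014): n = 5214; a·d/n = 1747·2047/5214 = 685.8667; b·c/n = 429·991/5214 = 81.5380
Stratum 2 (2015–2019): n = 3123; a·d/n = 1135·848/3123 = 308.1908; b·c/n = 285·855/3123 = 78.0259
OR_MH = (685.8667 + 308.1908) / (81.5380 + 78.0259) = 994.0575 / 159.5639 = 6.22984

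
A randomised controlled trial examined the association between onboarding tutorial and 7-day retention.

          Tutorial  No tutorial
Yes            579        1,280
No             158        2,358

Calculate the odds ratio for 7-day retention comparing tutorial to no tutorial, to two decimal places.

6.75

Reading the table with exposure as columns: a = 579 (Tutorial, case), b = 158 (Tutorial, non-case), c = 1280 (No tutorial, case), d = 2358.
OR = (a·d)/(b·c) = (579 × 2358) / (158 × 1280) = 1365282 / 202240 = 6.75080
The odds of 7-day retention are about 6.75 times as high in the tutorial group.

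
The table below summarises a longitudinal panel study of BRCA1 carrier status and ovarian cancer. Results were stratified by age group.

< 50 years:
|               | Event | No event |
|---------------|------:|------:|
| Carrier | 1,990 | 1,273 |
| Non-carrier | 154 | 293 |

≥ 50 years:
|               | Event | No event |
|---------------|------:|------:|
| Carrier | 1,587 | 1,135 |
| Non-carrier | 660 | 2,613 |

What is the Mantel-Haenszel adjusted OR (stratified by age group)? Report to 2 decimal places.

4.77

OR_MH = Σ(aᵢdᵢ/nᵢ) / Σ(bᵢcᵢ/nᵢ), where nᵢ is the stratum total.
Stratum 1 (< 50 years): n = 3710; a·d/n = 1990·293/3710 = 157.1617; b·c/n = 1273·154/3710 = 52.8415
Stratum 2 (≥ 50 years): n = 5995; a·d/n = 1587·2613/5995 = 691.7149; b·c/n = 1135·660/5995 = 124.9541
OR_MH = (157.1617 + 691.7149) / (52.8415 + 124.9541) = 848.8767 / 177.7956 = 4.77445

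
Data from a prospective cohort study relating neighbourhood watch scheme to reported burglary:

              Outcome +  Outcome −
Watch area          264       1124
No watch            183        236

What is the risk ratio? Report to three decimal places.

0.435

Cells: a = 264, b = 1124, c = 183, d = 236.
Risk in exposed = 264/1388 = 0.19020; risk in unexposed = 183/419 = 0.43675.
RR = 0.19020 / 0.43675 = 0.43549
The risk is 56% lower among the exposed than among the unexposed.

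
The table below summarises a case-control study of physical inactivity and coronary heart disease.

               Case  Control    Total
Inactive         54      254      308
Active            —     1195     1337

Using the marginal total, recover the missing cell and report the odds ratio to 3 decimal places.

1.789

The missing cell is in the unexposed row: 1337 − 1195 = 142.
So a = 54, b = 254, c = 142, d = 1195.
OR = (a·d)/(b·c) = (54 × 1195) / (254 × 142) = 64530 / 36068 = 1.78912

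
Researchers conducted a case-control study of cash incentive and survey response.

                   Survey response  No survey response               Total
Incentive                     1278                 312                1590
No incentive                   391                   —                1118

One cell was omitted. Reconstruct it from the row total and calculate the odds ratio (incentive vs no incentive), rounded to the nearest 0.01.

7.62

The missing cell is in the unexposed row: 1118 − 391 = 727.
So a = 1278, b = 312, c = 391, d = 727.
OR = (a·d)/(b·c) = (1278 × 727) / (312 × 391) = 929106 / 121992 = 7.61612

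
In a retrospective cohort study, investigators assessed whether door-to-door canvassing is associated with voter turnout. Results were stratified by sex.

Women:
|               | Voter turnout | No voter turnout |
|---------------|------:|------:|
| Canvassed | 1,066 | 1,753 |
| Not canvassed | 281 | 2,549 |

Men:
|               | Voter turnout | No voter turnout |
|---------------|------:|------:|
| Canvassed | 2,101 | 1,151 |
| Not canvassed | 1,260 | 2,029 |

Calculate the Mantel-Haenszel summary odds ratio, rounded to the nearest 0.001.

OR_MH = Σ(aᵢdᵢ/nᵢ) / Σ(bᵢcᵢ/nᵢ), where nᵢ is the stratum total.
Stratum 1 (Women): n = 5649; a·d/n = 1066·2549/5649 = 481.0115; b·c/n = 1753·281/5649 = 87.2000
Stratum 2 (Men): n = 6541; a·d/n = 2101·2029/6541 = 651.7244; b·c/n = 1151·1260/6541 = 221.7184
OR_MH = (481.0115 + 651.7244) / (87.2000 + 221.7184) = 1132.7359 / 308.9184 = 3.66678

3.667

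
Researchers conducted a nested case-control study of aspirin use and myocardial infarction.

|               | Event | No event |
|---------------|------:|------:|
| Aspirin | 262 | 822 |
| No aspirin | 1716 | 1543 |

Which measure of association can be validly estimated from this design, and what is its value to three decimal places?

Cells: a = 262, b = 822, c = 1716, d = 1543.
This is a nested case-control study: participants were sampled on outcome status, so risks in the source population cannot be estimated directly — relative risk is not valid here. The odds ratio is the appropriate measure.
OR = (a·d)/(b·c) = (262 × 1543) / (822 × 1716) = 404266 / 1410552 = 0.28660

0.287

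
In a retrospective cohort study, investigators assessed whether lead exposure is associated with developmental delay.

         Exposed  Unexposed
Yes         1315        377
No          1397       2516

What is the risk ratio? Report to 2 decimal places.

Reading the table with exposure as columns: a = 1315 (Exposed, case), b = 1397 (Exposed, non-case), c = 377 (Unexposed, case), d = 2516.
Risk in exposed = 1315/2712 = 0.48488; risk in unexposed = 377/2893 = 0.13031.
RR = 0.48488 / 0.13031 = 3.72086
The risk among the exposed is 3.72 times that among the unexposed.

3.72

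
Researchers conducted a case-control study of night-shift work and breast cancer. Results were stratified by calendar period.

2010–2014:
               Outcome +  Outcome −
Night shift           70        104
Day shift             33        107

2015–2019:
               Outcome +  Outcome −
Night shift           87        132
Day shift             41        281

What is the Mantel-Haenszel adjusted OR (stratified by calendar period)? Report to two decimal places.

OR_MH = Σ(aᵢdᵢ/nᵢ) / Σ(bᵢcᵢ/nᵢ), where nᵢ is the stratum total.
Stratum 1 (2010–2014): n = 314; a·d/n = 70·107/314 = 23.8535; b·c/n = 104·33/314 = 10.9299
Stratum 2 (2015–2019): n = 541; a·d/n = 87·281/541 = 45.1885; b·c/n = 132·41/541 = 10.0037
OR_MH = (23.8535 + 45.1885) / (10.9299 + 10.0037) = 69.0420 / 20.9336 = 3.29814

3.30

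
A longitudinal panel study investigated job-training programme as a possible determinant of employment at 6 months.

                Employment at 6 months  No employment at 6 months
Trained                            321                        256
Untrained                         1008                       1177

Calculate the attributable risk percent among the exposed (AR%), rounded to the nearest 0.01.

17.08

Cells: a = 321, b = 256, c = 1008, d = 1177.
Risk in exposed = 321/577 = 0.55633; risk in unexposed = 1008/2185 = 0.46133.
RR = 0.55633/0.46133 = 1.20592
AR% = (RR − 1)/RR × 100 = (1.20592 − 1)/1.20592 × 100 = 17.0761%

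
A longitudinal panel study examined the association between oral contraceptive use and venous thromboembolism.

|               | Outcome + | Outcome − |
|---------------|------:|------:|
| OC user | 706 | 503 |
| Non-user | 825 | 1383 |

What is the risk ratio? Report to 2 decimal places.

1.56

Cells: a = 706, b = 503, c = 825, d = 1383.
Risk in exposed = 706/1209 = 0.58395; risk in unexposed = 825/2208 = 0.37364.
RR = 0.58395 / 0.37364 = 1.56287
The risk among the exposed is 1.56 times that among the unexposed.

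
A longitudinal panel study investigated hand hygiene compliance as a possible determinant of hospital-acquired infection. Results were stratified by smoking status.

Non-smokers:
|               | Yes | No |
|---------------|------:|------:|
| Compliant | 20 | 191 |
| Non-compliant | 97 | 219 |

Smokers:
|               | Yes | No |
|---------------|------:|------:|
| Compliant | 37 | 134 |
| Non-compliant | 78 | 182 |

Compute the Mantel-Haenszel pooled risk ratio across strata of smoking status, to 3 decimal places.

0.492

RR_MH = Σ(aᵢ·n₀ᵢ/nᵢ) / Σ(cᵢ·n₁ᵢ/nᵢ), with n₁ᵢ = aᵢ+bᵢ (exposed), n₀ᵢ = cᵢ+dᵢ (unexposed), nᵢ = n₁ᵢ+n₀ᵢ.
Stratum 1 (Non-smokers): n₁ = 211, n₀ = 316, n = 527; a·n₀/n = 20·316/527 = 11.9924; c·n₁/n = 97·211/527 = 38.8368
Stratum 2 (Smokers): n₁ = 171, n₀ = 260, n = 431; a·n₀/n = 37·260/431 = 22.3202; c·n₁/n = 78·171/431 = 30.9466
RR_MH = (11.9924 + 22.3202) / (38.8368 + 30.9466) = 34.3126 / 69.7834 = 0.49170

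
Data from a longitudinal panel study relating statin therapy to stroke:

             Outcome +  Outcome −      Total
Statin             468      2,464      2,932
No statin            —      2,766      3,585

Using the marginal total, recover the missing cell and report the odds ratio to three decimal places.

The missing cell is in the unexposed row: 3585 − 2766 = 819.
So a = 468, b = 2464, c = 819, d = 2766.
OR = (a·d)/(b·c) = (468 × 2766) / (2464 × 819) = 1294488 / 2018016 = 0.64147

0.641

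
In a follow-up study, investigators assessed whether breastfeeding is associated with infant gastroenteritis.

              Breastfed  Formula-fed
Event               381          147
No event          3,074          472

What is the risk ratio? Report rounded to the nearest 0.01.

Reading the table with exposure as columns: a = 381 (Breastfed, case), b = 3074 (Breastfed, non-case), c = 147 (Formula-fed, case), d = 472.
Risk in exposed = 381/3455 = 0.11027; risk in unexposed = 147/619 = 0.23748.
RR = 0.11027 / 0.23748 = 0.46436
The risk is 54% lower among the exposed than among the unexposed.

0.46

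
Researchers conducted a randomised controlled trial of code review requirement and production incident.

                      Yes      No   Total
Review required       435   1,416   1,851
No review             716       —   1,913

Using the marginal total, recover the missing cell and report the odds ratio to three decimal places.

0.514

The missing cell is in the unexposed row: 1913 − 716 = 1197.
So a = 435, b = 1416, c = 716, d = 1197.
OR = (a·d)/(b·c) = (435 × 1197) / (1416 × 716) = 520695 / 1013856 = 0.51358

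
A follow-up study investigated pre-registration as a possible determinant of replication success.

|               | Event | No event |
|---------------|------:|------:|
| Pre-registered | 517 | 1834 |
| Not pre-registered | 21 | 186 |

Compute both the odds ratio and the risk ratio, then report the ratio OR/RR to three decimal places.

Cells: a = 517, b = 1834, c = 21, d = 186.
OR = (517·186)/(1834·21) = 96162/38514 = 2.49681
Risk in exposed = 517/2351 = 0.21991; risk in unexposed = 21/207 = 0.10145; RR = 2.16765
OR/RR = 2.49681 / 2.16765 = 1.15185
The outcome is not rare, so the OR lies further from 1 than the RR.

1.152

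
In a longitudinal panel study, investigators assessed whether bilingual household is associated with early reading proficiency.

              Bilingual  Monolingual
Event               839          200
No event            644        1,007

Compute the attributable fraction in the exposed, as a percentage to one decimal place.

Reading the table with exposure as columns: a = 839 (Bilingual, case), b = 644 (Bilingual, non-case), c = 200 (Monolingual, case), d = 1007.
Risk in exposed = 839/1483 = 0.56575; risk in unexposed = 200/1207 = 0.16570.
RR = 0.56575/0.16570 = 3.41427
AR% = (RR − 1)/RR × 100 = (3.41427 − 1)/3.41427 × 100 = 70.7112%

70.7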